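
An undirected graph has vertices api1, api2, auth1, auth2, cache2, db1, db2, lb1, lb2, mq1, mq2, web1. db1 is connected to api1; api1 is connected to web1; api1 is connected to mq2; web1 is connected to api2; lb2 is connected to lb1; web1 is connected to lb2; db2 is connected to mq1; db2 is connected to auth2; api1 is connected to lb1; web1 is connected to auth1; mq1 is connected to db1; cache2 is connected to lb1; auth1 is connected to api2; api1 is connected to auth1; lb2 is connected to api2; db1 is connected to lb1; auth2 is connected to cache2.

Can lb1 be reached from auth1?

Explore from auth1.
Distance 1: reach api1, api2, web1.
Distance 2: reach db1, lb1, lb2, mq2.
Found lb1.

Yes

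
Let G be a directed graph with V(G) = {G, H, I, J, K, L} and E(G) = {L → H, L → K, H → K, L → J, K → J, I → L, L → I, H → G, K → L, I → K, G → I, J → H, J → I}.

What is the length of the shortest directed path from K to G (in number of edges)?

Distance 0: K.
Distance 1: J, L.
Distance 2: H, I.
Distance 3: G — contains G.

3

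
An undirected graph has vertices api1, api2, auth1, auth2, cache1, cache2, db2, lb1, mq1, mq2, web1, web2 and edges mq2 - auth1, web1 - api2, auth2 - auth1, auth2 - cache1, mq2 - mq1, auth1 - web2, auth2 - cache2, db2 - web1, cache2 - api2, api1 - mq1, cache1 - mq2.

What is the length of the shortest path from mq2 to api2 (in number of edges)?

4

Distance 0: mq2.
Distance 1: auth1, cache1, mq1.
Distance 2: api1, auth2, web2.
Distance 3: cache2.
Distance 4: api2 — contains api2.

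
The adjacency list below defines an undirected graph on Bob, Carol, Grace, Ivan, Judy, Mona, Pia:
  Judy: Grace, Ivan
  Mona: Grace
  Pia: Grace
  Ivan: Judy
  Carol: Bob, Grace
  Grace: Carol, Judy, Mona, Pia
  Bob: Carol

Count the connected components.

1

From Bob: component {Bob, Carol, Grace, Ivan, Judy, Mona, Pia}.
That's 1 component.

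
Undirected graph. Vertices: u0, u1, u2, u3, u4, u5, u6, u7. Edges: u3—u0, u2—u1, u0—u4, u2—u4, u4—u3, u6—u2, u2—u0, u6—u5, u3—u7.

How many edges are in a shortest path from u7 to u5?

Distance 0: u7.
Distance 1: u3.
Distance 2: u0, u4.
Distance 3: u2.
Distance 4: u1, u6.
Distance 5: u5 — contains u5.

5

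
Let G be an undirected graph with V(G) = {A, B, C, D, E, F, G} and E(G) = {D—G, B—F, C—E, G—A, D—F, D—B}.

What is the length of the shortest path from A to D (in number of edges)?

2

Distance 0: A.
Distance 1: G.
Distance 2: D — contains D.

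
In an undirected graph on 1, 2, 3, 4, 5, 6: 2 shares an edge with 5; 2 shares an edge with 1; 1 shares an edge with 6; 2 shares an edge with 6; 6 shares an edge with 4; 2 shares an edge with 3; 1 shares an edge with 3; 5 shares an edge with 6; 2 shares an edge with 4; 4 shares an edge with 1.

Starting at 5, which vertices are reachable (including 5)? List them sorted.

1, 2, 3, 4, 5, 6

Start at 5.
Its neighbours: 2, 6.
Then their neighbours: 1, 3, 4.
Every vertex is now reached.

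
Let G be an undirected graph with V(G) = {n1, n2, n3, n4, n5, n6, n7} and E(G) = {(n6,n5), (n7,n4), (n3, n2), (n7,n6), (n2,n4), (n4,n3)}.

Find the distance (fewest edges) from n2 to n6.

3

Distance 0: n2.
Distance 1: n3, n4.
Distance 2: n7.
Distance 3: n6 — contains n6.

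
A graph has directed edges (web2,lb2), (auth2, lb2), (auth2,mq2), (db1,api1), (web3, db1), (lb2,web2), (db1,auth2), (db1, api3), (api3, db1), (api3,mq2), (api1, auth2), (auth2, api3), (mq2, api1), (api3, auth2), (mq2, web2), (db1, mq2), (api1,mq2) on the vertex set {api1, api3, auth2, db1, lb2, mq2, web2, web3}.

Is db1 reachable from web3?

Yes

Explore from web3.
Distance 1: reach db1.
Found db1.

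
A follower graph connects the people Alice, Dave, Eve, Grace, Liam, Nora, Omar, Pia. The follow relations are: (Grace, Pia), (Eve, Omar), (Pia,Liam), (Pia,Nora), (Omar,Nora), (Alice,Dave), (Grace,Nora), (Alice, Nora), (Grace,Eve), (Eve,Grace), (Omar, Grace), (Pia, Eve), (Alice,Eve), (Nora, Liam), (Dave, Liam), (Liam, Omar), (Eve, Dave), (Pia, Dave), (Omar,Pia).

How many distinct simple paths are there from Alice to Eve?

Alice→Dave→Liam→Omar→Grace→Eve
Alice→Dave→Liam→Omar→Grace→Pia→Eve
Alice→Dave→Liam→Omar→Pia→Eve
Alice→Eve
Alice→Nora→Liam→Omar→Grace→Eve
Alice→Nora→Liam→Omar→Grace→Pia→Eve
Alice→Nora→Liam→Omar→Pia→Eve

7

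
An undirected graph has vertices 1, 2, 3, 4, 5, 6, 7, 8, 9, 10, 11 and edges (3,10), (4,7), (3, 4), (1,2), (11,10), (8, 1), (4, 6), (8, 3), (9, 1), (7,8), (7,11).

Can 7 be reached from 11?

Yes

Explore from 11.
Distance 1: reach 7, 10.
Found 7.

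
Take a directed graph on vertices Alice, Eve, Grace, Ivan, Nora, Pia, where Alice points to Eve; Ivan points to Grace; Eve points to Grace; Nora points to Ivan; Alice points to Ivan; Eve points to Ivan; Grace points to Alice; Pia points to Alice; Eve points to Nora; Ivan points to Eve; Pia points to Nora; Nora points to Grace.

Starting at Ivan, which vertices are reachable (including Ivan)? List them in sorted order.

Start at Ivan.
Its neighbours: Eve, Grace.
Then their neighbours: Alice, Nora.
Nothing further is reachable.

Alice, Eve, Grace, Ivan, Nora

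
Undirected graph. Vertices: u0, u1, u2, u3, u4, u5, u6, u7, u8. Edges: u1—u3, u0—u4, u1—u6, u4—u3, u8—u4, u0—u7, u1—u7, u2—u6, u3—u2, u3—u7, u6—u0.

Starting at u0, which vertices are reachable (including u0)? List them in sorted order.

Start at u0.
Its neighbours: u4, u6, u7.
Then their neighbours: u1, u2, u3, u8.
Nothing further is reachable.

u0, u1, u2, u3, u4, u6, u7, u8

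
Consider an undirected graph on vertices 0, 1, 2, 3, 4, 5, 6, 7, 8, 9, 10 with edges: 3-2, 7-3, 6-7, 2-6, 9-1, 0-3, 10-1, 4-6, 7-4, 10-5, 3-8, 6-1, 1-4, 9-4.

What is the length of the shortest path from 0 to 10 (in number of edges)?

5

Distance 0: 0.
Distance 1: 3.
Distance 2: 2, 7, 8.
Distance 3: 4, 6.
Distance 4: 1, 9.
Distance 5: 10 — contains 10.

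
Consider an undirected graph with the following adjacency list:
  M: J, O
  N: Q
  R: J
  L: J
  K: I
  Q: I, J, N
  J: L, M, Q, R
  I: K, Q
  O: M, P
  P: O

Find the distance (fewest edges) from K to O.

5

Distance 0: K.
Distance 1: I.
Distance 2: Q.
Distance 3: J, N.
Distance 4: L, M, R.
Distance 5: O — contains O.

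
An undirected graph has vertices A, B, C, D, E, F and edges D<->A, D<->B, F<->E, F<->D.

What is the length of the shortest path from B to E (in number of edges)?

3

Distance 0: B.
Distance 1: D.
Distance 2: A, F.
Distance 3: E — contains E.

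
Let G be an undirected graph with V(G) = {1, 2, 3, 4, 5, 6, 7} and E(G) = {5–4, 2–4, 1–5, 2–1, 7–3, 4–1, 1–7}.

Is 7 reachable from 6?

No

6 has no edges, so nothing is reachable from it.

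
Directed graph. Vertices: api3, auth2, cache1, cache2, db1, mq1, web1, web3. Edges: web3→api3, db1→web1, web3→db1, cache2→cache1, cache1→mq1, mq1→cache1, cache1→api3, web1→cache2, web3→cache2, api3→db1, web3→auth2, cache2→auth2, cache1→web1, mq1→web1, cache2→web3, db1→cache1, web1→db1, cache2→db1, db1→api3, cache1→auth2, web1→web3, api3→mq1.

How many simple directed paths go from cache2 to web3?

cache2→cache1→api3→db1→web1→web3
cache2→cache1→api3→mq1→web1→web3
cache2→cache1→mq1→web1→web3
cache2→cache1→web1→web3
cache2→db1→api3→mq1→cache1→web1→web3
cache2→db1→api3→mq1→web1→web3
cache2→db1→cache1→api3→mq1→web1→web3
cache2→db1→cache1→mq1→web1→web3
cache2→db1→cache1→web1→web3
cache2→db1→web1→web3
cache2→web3

11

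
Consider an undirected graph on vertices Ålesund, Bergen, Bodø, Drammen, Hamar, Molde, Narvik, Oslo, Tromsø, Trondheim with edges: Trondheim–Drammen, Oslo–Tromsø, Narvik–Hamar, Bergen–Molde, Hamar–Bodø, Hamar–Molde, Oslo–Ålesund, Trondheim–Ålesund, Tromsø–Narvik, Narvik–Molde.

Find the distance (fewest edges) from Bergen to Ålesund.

5

Distance 0: Bergen.
Distance 1: Molde.
Distance 2: Hamar, Narvik.
Distance 3: Bodø, Tromsø.
Distance 4: Oslo.
Distance 5: Ålesund — contains Ålesund.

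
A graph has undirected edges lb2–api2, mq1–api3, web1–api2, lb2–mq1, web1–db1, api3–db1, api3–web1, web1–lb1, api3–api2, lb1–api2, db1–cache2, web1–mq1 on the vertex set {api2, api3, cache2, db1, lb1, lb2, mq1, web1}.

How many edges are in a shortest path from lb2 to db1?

3

Distance 0: lb2.
Distance 1: api2, mq1.
Distance 2: api3, lb1, web1.
Distance 3: db1 — contains db1.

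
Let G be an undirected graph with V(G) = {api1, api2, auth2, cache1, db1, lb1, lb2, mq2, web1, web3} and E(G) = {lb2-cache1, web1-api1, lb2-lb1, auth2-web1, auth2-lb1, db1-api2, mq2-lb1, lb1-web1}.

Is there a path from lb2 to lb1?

Explore from lb2.
Distance 1: reach cache1, lb1.
Found lb1.

Yes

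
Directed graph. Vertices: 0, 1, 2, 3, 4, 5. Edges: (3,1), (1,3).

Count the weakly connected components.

5

From 0: component {0}.
From 1: component {1, 3}.
From 2: component {2}.
From 4: component {4}.
From 5: component {5}.
That's 5 components.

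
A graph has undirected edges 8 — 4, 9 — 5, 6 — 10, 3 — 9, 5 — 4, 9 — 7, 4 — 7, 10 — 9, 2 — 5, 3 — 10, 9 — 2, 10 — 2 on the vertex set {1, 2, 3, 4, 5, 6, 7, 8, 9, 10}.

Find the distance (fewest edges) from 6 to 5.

3

Distance 0: 6.
Distance 1: 10.
Distance 2: 2, 3, 9.
Distance 3: 5, 7 — contains 5.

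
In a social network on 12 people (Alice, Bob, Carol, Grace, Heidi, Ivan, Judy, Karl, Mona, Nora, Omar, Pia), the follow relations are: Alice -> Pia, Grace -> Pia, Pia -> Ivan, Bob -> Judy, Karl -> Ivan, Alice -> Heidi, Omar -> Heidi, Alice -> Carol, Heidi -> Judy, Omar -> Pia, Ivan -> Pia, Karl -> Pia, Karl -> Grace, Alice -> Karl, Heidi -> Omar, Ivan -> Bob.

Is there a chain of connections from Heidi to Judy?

Explore from Heidi.
Distance 1: reach Judy, Omar.
Found Judy.

Yes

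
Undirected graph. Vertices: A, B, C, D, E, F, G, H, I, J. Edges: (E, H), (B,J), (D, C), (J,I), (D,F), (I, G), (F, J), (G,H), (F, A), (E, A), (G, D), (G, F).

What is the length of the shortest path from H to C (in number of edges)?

Distance 0: H.
Distance 1: E, G.
Distance 2: A, D, F, I.
Distance 3: C, J — contains C.

3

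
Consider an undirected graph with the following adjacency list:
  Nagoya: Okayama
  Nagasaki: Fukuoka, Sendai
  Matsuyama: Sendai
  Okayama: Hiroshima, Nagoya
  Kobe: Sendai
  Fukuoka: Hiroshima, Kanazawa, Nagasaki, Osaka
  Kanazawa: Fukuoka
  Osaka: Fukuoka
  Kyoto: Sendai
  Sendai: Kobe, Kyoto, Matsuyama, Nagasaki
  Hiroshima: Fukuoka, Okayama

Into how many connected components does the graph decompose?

1

From Fukuoka: component {Fukuoka, Hiroshima, Kanazawa, Kobe, Kyoto, Matsuyama, Nagasaki, Nagoya, Okayama, Osaka, Sendai}.
That's 1 component.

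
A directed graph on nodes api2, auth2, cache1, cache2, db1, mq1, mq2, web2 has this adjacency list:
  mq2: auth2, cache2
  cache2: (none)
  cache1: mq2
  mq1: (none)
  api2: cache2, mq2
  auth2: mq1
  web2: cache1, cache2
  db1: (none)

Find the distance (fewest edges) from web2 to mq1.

4

Distance 0: web2.
Distance 1: cache1, cache2.
Distance 2: mq2.
Distance 3: auth2.
Distance 4: mq1 — contains mq1.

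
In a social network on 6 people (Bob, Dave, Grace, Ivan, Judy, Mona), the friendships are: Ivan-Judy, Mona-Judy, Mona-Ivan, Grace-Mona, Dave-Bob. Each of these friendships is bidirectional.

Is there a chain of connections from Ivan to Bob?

No

Explore from Ivan.
Distance 1: reach Judy, Mona.
Distance 2: reach Grace.
The search is exhausted without reaching Bob; it lies in a different component.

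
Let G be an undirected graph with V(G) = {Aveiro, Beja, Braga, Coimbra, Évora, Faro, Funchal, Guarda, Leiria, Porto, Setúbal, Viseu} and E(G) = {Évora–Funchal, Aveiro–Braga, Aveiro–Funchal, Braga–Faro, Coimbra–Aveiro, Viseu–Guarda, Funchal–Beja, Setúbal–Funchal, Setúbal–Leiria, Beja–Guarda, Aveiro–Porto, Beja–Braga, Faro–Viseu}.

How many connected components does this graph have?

From Aveiro: component {Aveiro, Beja, Braga, Coimbra, Évora, Faro, Funchal, Guarda, Leiria, Porto, Setúbal, Viseu}.
That's 1 component.

1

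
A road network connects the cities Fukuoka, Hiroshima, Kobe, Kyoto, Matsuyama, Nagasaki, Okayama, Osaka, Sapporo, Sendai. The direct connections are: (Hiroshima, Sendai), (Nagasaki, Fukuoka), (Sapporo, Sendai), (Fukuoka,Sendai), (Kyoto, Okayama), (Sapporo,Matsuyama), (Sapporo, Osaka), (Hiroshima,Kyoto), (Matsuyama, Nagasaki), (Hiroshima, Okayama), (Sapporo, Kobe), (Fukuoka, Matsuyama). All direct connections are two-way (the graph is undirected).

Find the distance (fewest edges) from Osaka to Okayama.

4

Distance 0: Osaka.
Distance 1: Sapporo.
Distance 2: Kobe, Matsuyama, Sendai.
Distance 3: Fukuoka, Hiroshima, Nagasaki.
Distance 4: Kyoto, Okayama — contains Okayama.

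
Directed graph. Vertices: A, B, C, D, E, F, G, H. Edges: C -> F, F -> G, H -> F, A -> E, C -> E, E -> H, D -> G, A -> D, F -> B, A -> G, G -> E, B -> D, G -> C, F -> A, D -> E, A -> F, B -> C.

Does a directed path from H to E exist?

Yes

Explore from H.
Distance 1: reach F.
Distance 2: reach A, B, G.
Distance 3: reach C, D, E.
Found E.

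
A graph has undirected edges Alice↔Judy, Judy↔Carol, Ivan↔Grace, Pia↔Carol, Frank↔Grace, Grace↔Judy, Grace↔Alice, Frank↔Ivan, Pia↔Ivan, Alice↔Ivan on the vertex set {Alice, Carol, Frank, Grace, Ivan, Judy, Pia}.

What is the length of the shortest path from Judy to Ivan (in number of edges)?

2

Distance 0: Judy.
Distance 1: Alice, Carol, Grace.
Distance 2: Frank, Ivan, Pia — contains Ivan.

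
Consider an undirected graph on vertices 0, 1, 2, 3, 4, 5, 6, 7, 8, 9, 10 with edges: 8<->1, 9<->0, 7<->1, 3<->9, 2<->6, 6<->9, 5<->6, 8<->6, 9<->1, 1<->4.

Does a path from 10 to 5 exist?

10 has no edges, so nothing is reachable from it.

No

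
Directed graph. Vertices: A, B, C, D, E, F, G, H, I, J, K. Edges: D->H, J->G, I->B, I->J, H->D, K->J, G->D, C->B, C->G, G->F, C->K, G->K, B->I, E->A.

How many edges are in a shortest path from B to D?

Distance 0: B.
Distance 1: I.
Distance 2: J.
Distance 3: G.
Distance 4: D, F, K — contains D.

4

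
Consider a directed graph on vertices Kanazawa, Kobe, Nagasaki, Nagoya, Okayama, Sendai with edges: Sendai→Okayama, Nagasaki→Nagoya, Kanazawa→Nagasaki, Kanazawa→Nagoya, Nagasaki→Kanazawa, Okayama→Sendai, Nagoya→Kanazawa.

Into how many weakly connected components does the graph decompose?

3

From Kanazawa: component {Kanazawa, Nagasaki, Nagoya}.
From Kobe: component {Kobe}.
From Okayama: component {Okayama, Sendai}.
That's 3 components.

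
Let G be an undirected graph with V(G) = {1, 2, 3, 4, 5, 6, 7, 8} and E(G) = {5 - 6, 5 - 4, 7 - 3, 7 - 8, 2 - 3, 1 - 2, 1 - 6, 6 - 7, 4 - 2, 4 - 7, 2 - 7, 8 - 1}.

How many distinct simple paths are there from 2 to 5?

13

2–1–6–5
2–1–6–7–4–5
2–1–8–7–4–5
2–1–8–7–6–5
2–3–7–4–5
2–3–7–6–5
2–3–7–8–1–6–5
2–4–5
2–4–7–6–5
2–4–7–8–1–6–5
2–7–4–5
2–7–6–5
2–7–8–1–6–5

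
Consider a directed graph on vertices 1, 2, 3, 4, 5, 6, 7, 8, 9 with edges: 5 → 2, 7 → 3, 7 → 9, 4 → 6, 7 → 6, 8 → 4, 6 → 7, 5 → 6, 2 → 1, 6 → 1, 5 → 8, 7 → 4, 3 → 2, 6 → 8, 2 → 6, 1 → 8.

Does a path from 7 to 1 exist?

Explore from 7.
Distance 1: reach 3, 4, 6, 9.
Distance 2: reach 1, 2, 8.
Found 1.

Yes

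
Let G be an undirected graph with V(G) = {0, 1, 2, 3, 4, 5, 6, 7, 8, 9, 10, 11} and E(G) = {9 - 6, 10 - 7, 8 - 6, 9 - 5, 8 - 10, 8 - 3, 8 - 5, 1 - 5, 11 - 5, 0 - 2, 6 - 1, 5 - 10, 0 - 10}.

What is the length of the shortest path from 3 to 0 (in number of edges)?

3

Distance 0: 3.
Distance 1: 8.
Distance 2: 5, 6, 10.
Distance 3: 0, 1, 7, 9, 11 — contains 0.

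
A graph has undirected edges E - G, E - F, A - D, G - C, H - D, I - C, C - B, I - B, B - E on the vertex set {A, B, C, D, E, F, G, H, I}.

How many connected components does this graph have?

2

From A: component {A, D, H}.
From B: component {B, C, E, F, G, I}.
That's 2 components.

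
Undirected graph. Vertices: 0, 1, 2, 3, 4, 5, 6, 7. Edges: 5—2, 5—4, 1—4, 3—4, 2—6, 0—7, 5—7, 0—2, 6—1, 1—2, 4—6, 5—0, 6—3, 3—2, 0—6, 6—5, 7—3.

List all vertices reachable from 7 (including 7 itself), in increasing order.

0, 1, 2, 3, 4, 5, 6, 7

Start at 7.
Its neighbours: 0, 3, 5.
Then their neighbours: 2, 4, 6.
Then next layer: 1.
Every vertex is now reached.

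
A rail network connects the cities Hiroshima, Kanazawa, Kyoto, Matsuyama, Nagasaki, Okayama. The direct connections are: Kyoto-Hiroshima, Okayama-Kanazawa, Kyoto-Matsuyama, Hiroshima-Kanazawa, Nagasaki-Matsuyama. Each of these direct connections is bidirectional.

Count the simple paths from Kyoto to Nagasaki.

Kyoto–Matsuyama–Nagasaki

1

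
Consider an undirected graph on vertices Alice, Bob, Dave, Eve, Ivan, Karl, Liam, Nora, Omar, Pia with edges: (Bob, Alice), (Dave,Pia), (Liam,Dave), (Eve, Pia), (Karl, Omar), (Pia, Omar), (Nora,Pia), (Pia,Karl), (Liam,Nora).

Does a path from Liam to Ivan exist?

No

Explore from Liam.
Distance 1: reach Dave, Nora.
Distance 2: reach Pia.
Distance 3: reach Eve, Karl, Omar.
The search is exhausted without reaching Ivan; it lies in a different component.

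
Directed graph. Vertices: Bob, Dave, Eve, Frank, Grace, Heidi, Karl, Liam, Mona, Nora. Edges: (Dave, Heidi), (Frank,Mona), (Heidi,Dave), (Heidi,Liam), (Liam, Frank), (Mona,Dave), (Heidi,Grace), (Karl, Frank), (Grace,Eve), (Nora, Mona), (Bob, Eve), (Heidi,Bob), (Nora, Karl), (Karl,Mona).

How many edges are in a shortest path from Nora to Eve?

Distance 0: Nora.
Distance 1: Karl, Mona.
Distance 2: Dave, Frank.
Distance 3: Heidi.
Distance 4: Bob, Grace, Liam.
Distance 5: Eve — contains Eve.

5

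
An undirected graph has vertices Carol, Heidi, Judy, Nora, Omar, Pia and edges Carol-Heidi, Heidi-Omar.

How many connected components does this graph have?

4

From Carol: component {Carol, Heidi, Omar}.
From Judy: component {Judy}.
From Nora: component {Nora}.
From Pia: component {Pia}.
That's 4 components.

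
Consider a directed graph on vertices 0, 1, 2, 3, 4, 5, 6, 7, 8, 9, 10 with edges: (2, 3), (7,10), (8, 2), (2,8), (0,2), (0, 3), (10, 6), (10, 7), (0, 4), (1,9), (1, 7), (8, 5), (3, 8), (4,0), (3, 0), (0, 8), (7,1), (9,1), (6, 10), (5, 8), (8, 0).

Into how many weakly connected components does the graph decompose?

From 0: component {0, 2, 3, 4, 5, 8}.
From 1: component {1, 6, 7, 9, 10}.
That's 2 components.

2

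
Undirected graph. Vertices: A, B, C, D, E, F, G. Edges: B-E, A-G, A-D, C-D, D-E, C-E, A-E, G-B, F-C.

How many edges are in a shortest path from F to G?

4

Distance 0: F.
Distance 1: C.
Distance 2: D, E.
Distance 3: A, B.
Distance 4: G — contains G.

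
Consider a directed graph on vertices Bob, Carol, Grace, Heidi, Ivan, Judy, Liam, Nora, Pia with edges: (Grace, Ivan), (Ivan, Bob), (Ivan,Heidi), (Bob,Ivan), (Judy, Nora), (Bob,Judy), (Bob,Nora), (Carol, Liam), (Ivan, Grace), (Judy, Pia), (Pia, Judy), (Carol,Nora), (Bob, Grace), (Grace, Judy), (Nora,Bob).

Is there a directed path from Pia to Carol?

No

Explore from Pia.
Distance 1: reach Judy.
Distance 2: reach Nora.
Distance 3: reach Bob.
Distance 4: reach Grace, Ivan.
Distance 5: reach Heidi.
The search from Pia is exhausted; no directed path reaches Carol.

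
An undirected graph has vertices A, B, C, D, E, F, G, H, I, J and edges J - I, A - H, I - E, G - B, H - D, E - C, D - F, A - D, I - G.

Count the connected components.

2

From A: component {A, D, F, H}.
From B: component {B, C, E, G, I, J}.
That's 2 components.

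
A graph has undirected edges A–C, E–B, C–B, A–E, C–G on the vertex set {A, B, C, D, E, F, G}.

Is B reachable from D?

No

D has no edges, so nothing is reachable from it.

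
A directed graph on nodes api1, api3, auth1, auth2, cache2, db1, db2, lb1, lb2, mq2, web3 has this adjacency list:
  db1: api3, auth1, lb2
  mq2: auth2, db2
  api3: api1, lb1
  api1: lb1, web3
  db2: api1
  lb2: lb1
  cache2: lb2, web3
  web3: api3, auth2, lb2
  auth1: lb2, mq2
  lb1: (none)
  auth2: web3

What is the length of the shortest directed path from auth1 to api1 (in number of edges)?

Distance 0: auth1.
Distance 1: lb2, mq2.
Distance 2: auth2, db2, lb1.
Distance 3: api1, web3 — contains api1.

3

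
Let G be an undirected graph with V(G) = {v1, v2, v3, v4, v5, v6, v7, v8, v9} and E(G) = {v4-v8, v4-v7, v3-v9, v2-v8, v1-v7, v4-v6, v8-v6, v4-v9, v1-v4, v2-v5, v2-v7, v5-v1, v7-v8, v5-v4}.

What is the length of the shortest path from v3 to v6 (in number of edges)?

Distance 0: v3.
Distance 1: v9.
Distance 2: v4.
Distance 3: v1, v5, v6, v7, v8 — contains v6.

3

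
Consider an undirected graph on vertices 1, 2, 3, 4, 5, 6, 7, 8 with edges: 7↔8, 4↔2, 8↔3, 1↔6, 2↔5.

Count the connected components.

From 1: component {1, 6}.
From 2: component {2, 4, 5}.
From 3: component {3, 7, 8}.
That's 3 components.

3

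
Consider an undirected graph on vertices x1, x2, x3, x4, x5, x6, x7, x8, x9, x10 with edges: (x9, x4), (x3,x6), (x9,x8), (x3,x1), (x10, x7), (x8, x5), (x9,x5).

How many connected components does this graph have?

From x1: component {x1, x3, x6}.
From x2: component {x2}.
From x4: component {x4, x5, x8, x9}.
From x7: component {x7, x10}.
That's 4 components.

4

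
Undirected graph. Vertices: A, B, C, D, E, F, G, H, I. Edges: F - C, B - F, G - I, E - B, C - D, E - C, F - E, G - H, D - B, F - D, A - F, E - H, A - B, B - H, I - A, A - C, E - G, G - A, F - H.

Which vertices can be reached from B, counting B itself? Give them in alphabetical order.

Start at B.
Its neighbours: A, D, E, F, H.
Then their neighbours: C, G, I.
Every vertex is now reached.

A, B, C, D, E, F, G, H, I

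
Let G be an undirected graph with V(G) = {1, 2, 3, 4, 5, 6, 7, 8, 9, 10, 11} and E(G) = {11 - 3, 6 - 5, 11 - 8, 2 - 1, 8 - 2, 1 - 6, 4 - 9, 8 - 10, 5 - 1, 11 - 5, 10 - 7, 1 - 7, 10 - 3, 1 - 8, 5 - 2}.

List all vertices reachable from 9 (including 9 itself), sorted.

4, 9

Start at 9.
Its neighbours: 4.
Nothing further is reachable.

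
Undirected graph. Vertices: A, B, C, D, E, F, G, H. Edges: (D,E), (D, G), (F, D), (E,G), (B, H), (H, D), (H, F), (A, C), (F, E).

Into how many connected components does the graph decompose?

2

From A: component {A, C}.
From B: component {B, D, E, F, G, H}.
That's 2 components.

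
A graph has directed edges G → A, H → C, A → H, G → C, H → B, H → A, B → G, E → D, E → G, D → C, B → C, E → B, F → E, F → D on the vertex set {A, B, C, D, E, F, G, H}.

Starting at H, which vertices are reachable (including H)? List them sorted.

A, B, C, G, H

Start at H.
Its neighbours: A, B, C.
Then their neighbours: G.
Nothing further is reachable.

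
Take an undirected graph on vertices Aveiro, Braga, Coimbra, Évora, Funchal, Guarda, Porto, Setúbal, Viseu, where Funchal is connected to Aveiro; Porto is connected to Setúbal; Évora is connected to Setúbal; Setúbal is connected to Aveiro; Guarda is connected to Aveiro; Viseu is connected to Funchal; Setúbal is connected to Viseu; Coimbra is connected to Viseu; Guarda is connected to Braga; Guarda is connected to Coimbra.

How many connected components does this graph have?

From Aveiro: component {Aveiro, Braga, Coimbra, Évora, Funchal, Guarda, Porto, Setúbal, Viseu}.
That's 1 component.

1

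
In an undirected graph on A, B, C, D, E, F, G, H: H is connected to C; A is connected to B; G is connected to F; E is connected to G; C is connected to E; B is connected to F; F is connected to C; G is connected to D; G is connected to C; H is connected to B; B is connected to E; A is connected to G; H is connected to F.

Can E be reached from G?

Explore from G.
Distance 1: reach A, C, D, E, F.
Found E.

Yes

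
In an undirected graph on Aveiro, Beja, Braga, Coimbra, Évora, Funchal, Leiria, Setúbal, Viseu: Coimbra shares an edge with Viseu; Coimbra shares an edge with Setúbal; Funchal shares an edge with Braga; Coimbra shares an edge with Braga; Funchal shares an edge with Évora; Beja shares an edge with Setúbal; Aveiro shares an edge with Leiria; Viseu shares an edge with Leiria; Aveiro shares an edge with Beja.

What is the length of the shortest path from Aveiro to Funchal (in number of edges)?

Distance 0: Aveiro.
Distance 1: Beja, Leiria.
Distance 2: Setúbal, Viseu.
Distance 3: Coimbra.
Distance 4: Braga.
Distance 5: Funchal — contains Funchal.

5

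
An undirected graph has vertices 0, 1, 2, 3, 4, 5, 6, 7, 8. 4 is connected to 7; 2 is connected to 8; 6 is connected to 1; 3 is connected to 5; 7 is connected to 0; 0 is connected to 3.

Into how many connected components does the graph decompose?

From 0: component {0, 3, 4, 5, 7}.
From 1: component {1, 6}.
From 2: component {2, 8}.
That's 3 components.

3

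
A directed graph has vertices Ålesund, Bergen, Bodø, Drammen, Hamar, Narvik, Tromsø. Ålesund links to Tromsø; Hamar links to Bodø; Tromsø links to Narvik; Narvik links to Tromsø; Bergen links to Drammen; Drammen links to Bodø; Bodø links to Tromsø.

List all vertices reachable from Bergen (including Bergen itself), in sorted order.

Bergen, Bodø, Drammen, Narvik, Tromsø

Start at Bergen.
Its neighbours: Drammen.
Then their neighbours: Bodø.
Then next layer: Tromsø.
Then next layer: Narvik.
Nothing further is reachable.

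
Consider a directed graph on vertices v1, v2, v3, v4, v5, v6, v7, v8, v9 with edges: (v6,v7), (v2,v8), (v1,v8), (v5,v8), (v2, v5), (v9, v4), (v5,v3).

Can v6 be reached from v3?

v3 has no outgoing edges, so nothing is reachable from it.

No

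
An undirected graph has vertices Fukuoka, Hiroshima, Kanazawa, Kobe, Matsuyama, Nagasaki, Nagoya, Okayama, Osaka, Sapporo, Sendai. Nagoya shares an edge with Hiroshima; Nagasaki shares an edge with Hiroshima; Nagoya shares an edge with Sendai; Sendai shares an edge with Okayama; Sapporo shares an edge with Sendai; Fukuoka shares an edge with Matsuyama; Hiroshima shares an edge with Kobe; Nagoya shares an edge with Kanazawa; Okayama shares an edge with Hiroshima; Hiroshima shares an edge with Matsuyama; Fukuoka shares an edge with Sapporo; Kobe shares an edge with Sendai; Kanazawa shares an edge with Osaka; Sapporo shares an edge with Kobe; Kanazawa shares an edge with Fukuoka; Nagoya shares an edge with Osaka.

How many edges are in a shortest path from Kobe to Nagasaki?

2

Distance 0: Kobe.
Distance 1: Hiroshima, Sapporo, Sendai.
Distance 2: Fukuoka, Matsuyama, Nagasaki, Nagoya, Okayama — contains Nagasaki.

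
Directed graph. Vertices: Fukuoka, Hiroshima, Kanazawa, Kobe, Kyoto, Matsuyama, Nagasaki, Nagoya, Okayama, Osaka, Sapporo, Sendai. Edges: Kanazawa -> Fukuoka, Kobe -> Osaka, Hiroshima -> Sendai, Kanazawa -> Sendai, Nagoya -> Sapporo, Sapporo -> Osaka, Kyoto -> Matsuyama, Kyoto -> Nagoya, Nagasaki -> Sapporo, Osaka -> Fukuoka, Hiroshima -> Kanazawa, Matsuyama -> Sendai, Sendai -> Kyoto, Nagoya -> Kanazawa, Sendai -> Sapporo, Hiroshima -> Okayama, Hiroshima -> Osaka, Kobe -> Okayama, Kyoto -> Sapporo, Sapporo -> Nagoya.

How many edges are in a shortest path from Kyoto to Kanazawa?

Distance 0: Kyoto.
Distance 1: Matsuyama, Nagoya, Sapporo.
Distance 2: Kanazawa, Osaka, Sendai — contains Kanazawa.

2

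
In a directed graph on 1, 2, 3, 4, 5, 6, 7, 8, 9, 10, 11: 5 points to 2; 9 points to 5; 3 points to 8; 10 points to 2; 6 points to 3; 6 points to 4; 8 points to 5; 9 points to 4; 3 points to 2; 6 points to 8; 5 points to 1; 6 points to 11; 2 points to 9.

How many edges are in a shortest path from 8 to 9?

Distance 0: 8.
Distance 1: 5.
Distance 2: 1, 2.
Distance 3: 9 — contains 9.

3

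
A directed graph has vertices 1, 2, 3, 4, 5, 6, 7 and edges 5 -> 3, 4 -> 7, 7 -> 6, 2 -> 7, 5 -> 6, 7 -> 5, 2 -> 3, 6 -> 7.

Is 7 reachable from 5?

Explore from 5.
Distance 1: reach 3, 6.
Distance 2: reach 7.
Found 7.

Yes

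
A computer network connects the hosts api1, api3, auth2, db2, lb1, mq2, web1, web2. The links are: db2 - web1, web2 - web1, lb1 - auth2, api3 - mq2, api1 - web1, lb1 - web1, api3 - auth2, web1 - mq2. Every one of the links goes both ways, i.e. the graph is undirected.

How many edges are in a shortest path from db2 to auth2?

3

Distance 0: db2.
Distance 1: web1.
Distance 2: api1, lb1, mq2, web2.
Distance 3: api3, auth2 — contains auth2.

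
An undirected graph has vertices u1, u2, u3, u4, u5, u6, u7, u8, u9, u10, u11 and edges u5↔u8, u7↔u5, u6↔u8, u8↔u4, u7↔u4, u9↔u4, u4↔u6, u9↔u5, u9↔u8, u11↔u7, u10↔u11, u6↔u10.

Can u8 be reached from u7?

Yes

Explore from u7.
Distance 1: reach u4, u5, u11.
Distance 2: reach u6, u8, u9, u10.
Found u8.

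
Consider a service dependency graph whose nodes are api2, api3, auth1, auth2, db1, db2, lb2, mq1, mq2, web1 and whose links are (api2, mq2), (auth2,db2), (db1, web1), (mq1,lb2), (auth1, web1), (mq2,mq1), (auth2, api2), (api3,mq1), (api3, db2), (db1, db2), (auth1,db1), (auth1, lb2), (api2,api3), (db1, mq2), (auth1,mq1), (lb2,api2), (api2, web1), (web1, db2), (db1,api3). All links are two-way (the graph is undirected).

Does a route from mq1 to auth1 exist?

Explore from mq1.
Distance 1: reach api3, auth1, lb2, mq2.
Found auth1.

Yes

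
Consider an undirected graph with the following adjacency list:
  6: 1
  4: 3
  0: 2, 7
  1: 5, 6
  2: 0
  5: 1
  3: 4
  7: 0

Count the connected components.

From 0: component {0, 2, 7}.
From 1: component {1, 5, 6}.
From 3: component {3, 4}.
That's 3 components.

3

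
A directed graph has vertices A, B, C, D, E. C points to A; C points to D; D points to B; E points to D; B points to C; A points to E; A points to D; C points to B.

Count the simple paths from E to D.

1

E→D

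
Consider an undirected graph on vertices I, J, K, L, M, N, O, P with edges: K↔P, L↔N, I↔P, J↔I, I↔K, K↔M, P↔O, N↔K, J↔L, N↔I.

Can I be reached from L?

Explore from L.
Distance 1: reach J, N.
Distance 2: reach I, K.
Found I.

Yes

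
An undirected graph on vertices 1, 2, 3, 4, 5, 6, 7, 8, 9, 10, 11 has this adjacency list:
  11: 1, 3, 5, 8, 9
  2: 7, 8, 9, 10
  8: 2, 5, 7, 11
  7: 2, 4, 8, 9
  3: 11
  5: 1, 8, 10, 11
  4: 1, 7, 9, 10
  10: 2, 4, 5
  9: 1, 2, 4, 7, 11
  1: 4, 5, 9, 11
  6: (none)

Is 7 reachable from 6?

No

6 has no edges, so nothing is reachable from it.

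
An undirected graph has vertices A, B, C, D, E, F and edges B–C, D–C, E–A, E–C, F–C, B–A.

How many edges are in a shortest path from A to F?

Distance 0: A.
Distance 1: B, E.
Distance 2: C.
Distance 3: D, F — contains F.

3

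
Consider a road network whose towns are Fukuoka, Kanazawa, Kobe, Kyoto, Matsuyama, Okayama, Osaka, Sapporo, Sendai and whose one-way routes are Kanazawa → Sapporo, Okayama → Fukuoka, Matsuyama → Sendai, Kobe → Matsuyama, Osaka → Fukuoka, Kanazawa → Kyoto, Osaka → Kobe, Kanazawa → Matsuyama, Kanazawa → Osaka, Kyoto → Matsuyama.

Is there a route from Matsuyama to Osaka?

Explore from Matsuyama.
Distance 1: reach Sendai.
The search from Matsuyama is exhausted; no directed path reaches Osaka.

No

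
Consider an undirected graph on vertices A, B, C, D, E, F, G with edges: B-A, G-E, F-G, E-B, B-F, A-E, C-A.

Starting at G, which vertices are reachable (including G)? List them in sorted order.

A, B, C, E, F, G

Start at G.
Its neighbours: E, F.
Then their neighbours: A, B.
Then next layer: C.
Nothing further is reachable.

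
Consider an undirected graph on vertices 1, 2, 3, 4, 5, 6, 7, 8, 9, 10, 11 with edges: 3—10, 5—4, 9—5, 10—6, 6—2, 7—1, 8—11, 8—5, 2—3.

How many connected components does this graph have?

3

From 1: component {1, 7}.
From 2: component {2, 3, 6, 10}.
From 4: component {4, 5, 8, 9, 11}.
That's 3 components.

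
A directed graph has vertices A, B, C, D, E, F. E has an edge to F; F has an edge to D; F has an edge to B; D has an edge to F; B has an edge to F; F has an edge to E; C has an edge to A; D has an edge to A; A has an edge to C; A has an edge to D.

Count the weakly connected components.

From A: component {A, B, C, D, E, F}.
That's 1 component.

1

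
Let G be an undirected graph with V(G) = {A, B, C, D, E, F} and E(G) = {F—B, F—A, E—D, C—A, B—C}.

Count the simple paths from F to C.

2

F–A–C
F–B–C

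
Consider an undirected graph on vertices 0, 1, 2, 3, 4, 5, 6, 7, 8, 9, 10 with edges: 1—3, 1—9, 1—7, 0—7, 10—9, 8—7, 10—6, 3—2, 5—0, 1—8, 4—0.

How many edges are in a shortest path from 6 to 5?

Distance 0: 6.
Distance 1: 10.
Distance 2: 9.
Distance 3: 1.
Distance 4: 3, 7, 8.
Distance 5: 0, 2.
Distance 6: 4, 5 — contains 5.

6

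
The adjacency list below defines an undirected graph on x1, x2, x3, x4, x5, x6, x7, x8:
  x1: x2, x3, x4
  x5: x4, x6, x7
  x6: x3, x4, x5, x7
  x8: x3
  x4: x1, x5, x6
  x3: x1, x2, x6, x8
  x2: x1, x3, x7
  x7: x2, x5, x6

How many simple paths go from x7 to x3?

x7–x2–x1–x3
x7–x2–x1–x4–x5–x6–x3
x7–x2–x1–x4–x6–x3
x7–x2–x3
x7–x5–x4–x1–x2–x3
x7–x5–x4–x1–x3
x7–x5–x4–x6–x3
x7–x5–x6–x3
x7–x5–x6–x4–x1–x2–x3
x7–x5–x6–x4–x1–x3
x7–x6–x3
x7–x6–x4–x1–x2–x3
x7–x6–x4–x1–x3
x7–x6–x5–x4–x1–x2–x3
x7–x6–x5–x4–x1–x3

15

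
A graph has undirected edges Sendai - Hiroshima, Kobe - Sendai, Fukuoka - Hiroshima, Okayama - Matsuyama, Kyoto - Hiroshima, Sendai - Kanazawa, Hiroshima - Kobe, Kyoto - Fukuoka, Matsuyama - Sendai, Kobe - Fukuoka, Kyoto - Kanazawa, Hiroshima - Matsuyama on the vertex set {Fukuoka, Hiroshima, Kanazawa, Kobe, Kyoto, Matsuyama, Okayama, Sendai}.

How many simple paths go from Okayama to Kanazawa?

16

Okayama–Matsuyama–Hiroshima–Fukuoka–Kobe–Sendai–Kanazawa
Okayama–Matsuyama–Hiroshima–Fukuoka–Kyoto–Kanazawa
Okayama–Matsuyama–Hiroshima–Kobe–Fukuoka–Kyoto–Kanazawa
Okayama–Matsuyama–Hiroshima–Kobe–Sendai–Kanazawa
Okayama–Matsuyama–Hiroshima–Kyoto–Fukuoka–Kobe–Sendai–Kanazawa
Okayama–Matsuyama–Hiroshima–Kyoto–Kanazawa
Okayama–Matsuyama–Hiroshima–Sendai–Kanazawa
Okayama–Matsuyama–Hiroshima–Sendai–Kobe–Fukuoka–Kyoto–Kanazawa
... and 8 more.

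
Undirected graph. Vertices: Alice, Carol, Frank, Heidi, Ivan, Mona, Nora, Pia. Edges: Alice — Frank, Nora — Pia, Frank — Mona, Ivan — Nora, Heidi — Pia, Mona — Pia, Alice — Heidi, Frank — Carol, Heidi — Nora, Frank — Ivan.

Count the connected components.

From Alice: component {Alice, Carol, Frank, Heidi, Ivan, Mona, Nora, Pia}.
That's 1 component.

1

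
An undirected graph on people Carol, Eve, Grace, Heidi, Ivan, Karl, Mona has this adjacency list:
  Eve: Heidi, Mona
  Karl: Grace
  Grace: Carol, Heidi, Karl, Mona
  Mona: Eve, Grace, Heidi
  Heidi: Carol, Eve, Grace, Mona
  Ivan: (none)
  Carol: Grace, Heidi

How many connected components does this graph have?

From Carol: component {Carol, Eve, Grace, Heidi, Karl, Mona}.
From Ivan: component {Ivan}.
That's 2 components.

2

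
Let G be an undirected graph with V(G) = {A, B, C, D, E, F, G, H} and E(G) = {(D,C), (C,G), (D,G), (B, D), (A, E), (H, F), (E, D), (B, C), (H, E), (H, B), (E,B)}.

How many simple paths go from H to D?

8

H–B–C–D
H–B–C–G–D
H–B–D
H–B–E–D
H–E–B–C–D
H–E–B–C–G–D
H–E–B–D
H–E–D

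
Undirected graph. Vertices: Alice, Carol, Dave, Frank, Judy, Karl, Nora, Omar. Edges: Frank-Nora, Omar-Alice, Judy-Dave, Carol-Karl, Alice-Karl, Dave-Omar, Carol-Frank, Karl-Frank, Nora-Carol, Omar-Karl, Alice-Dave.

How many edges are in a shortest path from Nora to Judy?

5

Distance 0: Nora.
Distance 1: Carol, Frank.
Distance 2: Karl.
Distance 3: Alice, Omar.
Distance 4: Dave.
Distance 5: Judy — contains Judy.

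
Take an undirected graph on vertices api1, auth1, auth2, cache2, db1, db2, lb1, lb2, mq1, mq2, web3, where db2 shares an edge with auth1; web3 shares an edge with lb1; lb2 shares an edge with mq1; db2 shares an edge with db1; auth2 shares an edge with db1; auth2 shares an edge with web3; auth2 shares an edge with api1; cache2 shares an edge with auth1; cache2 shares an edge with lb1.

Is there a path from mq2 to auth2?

No

mq2 has no edges, so nothing is reachable from it.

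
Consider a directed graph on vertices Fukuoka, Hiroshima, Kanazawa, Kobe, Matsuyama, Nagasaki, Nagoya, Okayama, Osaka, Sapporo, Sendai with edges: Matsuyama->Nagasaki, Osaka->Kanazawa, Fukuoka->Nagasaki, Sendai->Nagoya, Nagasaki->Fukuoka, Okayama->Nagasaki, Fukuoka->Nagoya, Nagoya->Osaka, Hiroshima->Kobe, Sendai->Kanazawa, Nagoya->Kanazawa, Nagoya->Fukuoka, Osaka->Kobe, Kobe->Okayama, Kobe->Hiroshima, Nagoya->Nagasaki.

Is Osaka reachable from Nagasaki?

Explore from Nagasaki.
Distance 1: reach Fukuoka.
Distance 2: reach Nagoya.
Distance 3: reach Kanazawa, Osaka.
Found Osaka.

Yes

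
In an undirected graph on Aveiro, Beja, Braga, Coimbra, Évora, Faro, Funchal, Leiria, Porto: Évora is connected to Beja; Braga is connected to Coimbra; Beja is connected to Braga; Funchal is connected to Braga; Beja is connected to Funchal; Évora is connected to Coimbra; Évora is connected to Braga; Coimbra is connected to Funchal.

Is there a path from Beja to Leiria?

No

Explore from Beja.
Distance 1: reach Braga, Évora, Funchal.
Distance 2: reach Coimbra.
The search is exhausted without reaching Leiria; it lies in a different component.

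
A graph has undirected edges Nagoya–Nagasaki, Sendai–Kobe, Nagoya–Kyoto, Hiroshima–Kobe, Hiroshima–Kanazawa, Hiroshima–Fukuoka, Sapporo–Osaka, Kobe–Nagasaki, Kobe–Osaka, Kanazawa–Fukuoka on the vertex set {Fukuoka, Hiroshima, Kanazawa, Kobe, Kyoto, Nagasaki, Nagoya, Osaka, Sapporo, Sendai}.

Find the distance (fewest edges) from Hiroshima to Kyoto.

Distance 0: Hiroshima.
Distance 1: Fukuoka, Kanazawa, Kobe.
Distance 2: Nagasaki, Osaka, Sendai.
Distance 3: Nagoya, Sapporo.
Distance 4: Kyoto — contains Kyoto.

4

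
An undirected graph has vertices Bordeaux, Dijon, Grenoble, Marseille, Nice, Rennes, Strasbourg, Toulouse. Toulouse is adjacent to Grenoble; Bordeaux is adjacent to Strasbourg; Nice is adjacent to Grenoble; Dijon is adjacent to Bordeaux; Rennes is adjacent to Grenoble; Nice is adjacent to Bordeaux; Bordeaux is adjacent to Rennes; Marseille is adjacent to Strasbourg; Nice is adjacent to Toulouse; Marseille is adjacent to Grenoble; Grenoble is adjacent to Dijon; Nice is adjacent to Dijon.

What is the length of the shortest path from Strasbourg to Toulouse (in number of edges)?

Distance 0: Strasbourg.
Distance 1: Bordeaux, Marseille.
Distance 2: Dijon, Grenoble, Nice, Rennes.
Distance 3: Toulouse — contains Toulouse.

3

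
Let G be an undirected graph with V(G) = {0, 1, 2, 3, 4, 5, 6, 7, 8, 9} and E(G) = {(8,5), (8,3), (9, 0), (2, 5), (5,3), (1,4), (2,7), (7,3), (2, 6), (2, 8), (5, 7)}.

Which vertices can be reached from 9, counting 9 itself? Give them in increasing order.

Start at 9.
Its neighbours: 0.
Nothing further is reachable.

0, 9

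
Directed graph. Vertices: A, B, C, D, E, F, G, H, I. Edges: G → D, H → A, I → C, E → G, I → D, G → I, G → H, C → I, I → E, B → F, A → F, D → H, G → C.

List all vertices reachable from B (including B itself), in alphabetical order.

Start at B.
Its neighbours: F.
Nothing further is reachable.

B, F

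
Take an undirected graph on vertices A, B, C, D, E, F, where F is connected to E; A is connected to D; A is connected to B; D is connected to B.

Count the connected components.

From A: component {A, B, D}.
From C: component {C}.
From E: component {E, F}.
That's 3 components.

3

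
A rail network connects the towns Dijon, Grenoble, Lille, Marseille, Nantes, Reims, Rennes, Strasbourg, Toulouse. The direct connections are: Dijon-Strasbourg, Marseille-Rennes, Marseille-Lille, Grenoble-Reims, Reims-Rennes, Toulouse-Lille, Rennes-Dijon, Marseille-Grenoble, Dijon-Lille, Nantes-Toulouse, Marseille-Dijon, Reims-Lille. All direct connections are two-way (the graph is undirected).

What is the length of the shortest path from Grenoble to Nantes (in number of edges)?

Distance 0: Grenoble.
Distance 1: Marseille, Reims.
Distance 2: Dijon, Lille, Rennes.
Distance 3: Strasbourg, Toulouse.
Distance 4: Nantes — contains Nantes.

4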